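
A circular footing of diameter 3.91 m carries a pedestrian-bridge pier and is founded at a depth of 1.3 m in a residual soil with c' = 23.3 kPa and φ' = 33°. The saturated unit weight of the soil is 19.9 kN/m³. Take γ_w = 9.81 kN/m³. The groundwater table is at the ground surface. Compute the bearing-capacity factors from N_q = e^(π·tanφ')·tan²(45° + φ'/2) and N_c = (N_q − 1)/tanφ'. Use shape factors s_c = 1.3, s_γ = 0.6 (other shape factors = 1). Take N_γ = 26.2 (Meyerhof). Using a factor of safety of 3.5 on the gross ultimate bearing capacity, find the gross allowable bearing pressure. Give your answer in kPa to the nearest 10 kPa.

N_q = e^(π·tan33°)·tan²(61.5°) = 26.09; N_c = (N_q − 1)/tanφ' = 38.64.
Water table at ground surface, so effective unit weight γ' = 19.9 − 9.81 = 10.09 kN/m³ is used throughout; overburden q = 10.09 × 1.3 = 13.117 kPa; the same γ' applies in the ½γBN_γ term.
Cohesion term c·N_c·s_c = 23.3 × 38.638 × 1.3 = 1170.4 kPa; surcharge term q·N_q = 13.117 × 26.092 = 342.25 kPa; self-weight term 0.5·γ·B·N_γ·s_γ = 0.5 × 10.09 × 3.91 × 26.2 × 0.6 = 310.09 kPa.
q_ult = 1170.4 + 342.25 + 310.09 = 1822.7 kPa.
q_all = 1822.7 / 3.5 = 520.77 kPa.

q_all ≈ 520 kPa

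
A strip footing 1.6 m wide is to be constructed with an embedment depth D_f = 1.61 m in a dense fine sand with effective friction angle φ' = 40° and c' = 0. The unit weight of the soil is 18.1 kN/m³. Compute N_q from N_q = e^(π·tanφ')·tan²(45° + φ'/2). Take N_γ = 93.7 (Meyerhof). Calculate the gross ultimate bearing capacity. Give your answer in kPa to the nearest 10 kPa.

q_ult ≈ 3230 kPa

tan40° = 0.8391, so N_q = e^(π×0.8391)·tan²(65°) = 13.959 × 4.599 = 64.2.
q = γ·D_f = 18.1 × 1.61 = 29.141 kPa.
q·N_q = 29.141 × 64.195 = 1870.7 kPa
0.5·γ·B·N_γ = 0.5 × 18.1 × 1.6 × 93.7 = 1356.8 kPa
q_ult = 1870.7 + 1356.8 = 3227.5 kPa.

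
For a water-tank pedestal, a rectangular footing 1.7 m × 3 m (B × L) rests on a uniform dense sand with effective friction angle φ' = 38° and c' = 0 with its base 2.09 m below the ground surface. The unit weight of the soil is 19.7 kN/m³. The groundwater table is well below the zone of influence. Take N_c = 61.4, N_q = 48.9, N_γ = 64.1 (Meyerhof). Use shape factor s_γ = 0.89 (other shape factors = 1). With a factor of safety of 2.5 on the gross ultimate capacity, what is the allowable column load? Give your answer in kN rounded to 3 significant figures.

P_all ≈ 6060 kN

Overburden at base level: q = 19.7 × 2.09 = 41.173 kPa.
Surcharge term q·N_q = 41.173 × 48.9 = 2013.4 kPa; self-weight term 0.5·γ·B·N_γ·s_γ = 0.5 × 19.7 × 1.7 × 64.1 × 0.89 = 955.29 kPa.
q_ult = 2013.4 + 955.29 = 2968.6 kPa.
Gross allowable pressure q_all = 2968.6 / 2.5 = 1187.5 kPa.
Footing area = 5.1 m², so allowable column load = 1187.5 × 5.1 = 6056 kN.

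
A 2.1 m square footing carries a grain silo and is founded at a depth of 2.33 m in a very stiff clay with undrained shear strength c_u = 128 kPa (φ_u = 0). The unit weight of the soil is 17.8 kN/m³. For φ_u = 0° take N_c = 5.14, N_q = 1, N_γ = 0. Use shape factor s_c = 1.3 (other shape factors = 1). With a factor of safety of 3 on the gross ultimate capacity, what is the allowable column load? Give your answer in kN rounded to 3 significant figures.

q = γ·D_f = 17.8 × 2.33 = 41.474 kPa.
c·N_c·s_c = 128 × 5.14 × 1.3 = 855.3 kPa
q·N_q = 41.474 × 1 = 41.474 kPa
q_ult = 855.3 + 41.474 = 896.77 kPa.
Gross allowable pressure q_all = 896.77 / 3 = 298.92 kPa.
Footing area = 4.41 m², so allowable column load = 298.92 × 4.41 = 1318.3 kN.

P_all ≈ 1320 kN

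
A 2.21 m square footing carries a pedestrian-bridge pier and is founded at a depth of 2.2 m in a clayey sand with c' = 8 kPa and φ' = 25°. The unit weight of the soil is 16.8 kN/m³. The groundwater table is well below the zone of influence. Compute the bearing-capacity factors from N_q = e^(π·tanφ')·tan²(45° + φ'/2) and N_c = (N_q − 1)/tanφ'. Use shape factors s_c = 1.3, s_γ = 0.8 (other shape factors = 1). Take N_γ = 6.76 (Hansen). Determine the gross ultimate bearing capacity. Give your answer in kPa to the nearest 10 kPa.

tan25° = 0.4663, so N_q = e^(π×0.4663)·tan²(57.5°) = 4.327 × 2.464 = 10.66.
N_c = (10.66 − 1)/tan25° = 20.72.
Effective surcharge at the founding depth q = γ·D_f = 16.8 × 2.2 = 36.96 kPa.
q_ult = c·N_c·s_c + q·N_q + 0.5·γ·B·N_γ·s_γ
     = 8 × 20.721 × 1.3 + 36.96 × 10.662 + 0.5 × 16.8 × 2.21 × 6.76 × 0.8
     = 215.49 + 394.07 + 100.39 = 709.96 kPa.

q_ult ≈ 710 kPa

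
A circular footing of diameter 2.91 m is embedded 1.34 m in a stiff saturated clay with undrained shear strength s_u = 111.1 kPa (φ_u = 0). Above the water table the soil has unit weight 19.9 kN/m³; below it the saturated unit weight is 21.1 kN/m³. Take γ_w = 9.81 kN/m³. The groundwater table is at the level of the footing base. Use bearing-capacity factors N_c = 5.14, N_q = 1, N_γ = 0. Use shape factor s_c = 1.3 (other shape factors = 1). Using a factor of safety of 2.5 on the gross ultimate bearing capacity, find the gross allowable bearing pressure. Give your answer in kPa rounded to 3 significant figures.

Effective surcharge at the founding depth q = γ·D_f = 19.9 × 1.34 = 26.666 kPa.
q_ult = c·N_c·s_c + q·N_q
     = 111.1 × 5.14 × 1.3 + 26.666 × 1
     = 742.37 + 26.666 = 769.04 kPa.
q_all = 769.04 / 2.5 = 307.61 kPa.

q_all ≈ 308 kPa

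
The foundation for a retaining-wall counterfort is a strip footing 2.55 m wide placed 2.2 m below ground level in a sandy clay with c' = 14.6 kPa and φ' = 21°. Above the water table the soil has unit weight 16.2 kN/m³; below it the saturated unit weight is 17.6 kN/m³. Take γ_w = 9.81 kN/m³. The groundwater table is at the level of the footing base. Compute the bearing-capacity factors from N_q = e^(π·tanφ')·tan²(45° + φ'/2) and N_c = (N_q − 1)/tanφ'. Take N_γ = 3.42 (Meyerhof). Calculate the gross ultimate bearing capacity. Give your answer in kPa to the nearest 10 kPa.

tan21° = 0.3839, so N_q = e^(π×0.3839)·tan²(55.5°) = 3.34 × 2.117 = 7.07.
N_c = (7.07 − 1)/tan21° = 15.81.
Overburden at base level: q = 16.2 × 2.2 = 35.64 kPa.
Below the base the soil is submerged, so the ½γBN_γ term uses γ' = 17.6 − 9.81 = 7.79 kN/m³.
Cohesion term c·N_c = 14.6 × 15.815 = 230.9 kPa; surcharge term q·N_q = 35.64 × 7.0708 = 252 kPa; self-weight term 0.5·γ·B·N_γ = 0.5 × 7.79 × 2.55 × 3.42 = 33.968 kPa.
q_ult = 230.9 + 252 + 33.968 = 516.87 kPa.

q_ult ≈ 520 kPa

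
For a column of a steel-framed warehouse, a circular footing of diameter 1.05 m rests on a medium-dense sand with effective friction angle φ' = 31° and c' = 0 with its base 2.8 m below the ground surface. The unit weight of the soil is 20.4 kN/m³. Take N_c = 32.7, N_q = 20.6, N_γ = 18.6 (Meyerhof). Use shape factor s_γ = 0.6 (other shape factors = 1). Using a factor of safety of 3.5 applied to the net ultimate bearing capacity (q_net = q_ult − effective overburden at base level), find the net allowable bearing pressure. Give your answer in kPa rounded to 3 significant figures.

Effective surcharge at the founding depth q = γ·D_f = 20.4 × 2.8 = 57.12 kPa.
q_ult = q·N_q + 0.5·γ·B·N_γ·s_γ
     = 57.12 × 20.6 + 0.5 × 20.4 × 1.05 × 18.6 × 0.6
     = 1176.7 + 119.52 = 1296.2 kPa.
Net ultimate: q_net = 1296.2 − 57.12 = 1239.1 kPa.
q_all(net) = 1239.1 / 3.5 = 354.02 kPa.

q_all(net) ≈ 354 kPa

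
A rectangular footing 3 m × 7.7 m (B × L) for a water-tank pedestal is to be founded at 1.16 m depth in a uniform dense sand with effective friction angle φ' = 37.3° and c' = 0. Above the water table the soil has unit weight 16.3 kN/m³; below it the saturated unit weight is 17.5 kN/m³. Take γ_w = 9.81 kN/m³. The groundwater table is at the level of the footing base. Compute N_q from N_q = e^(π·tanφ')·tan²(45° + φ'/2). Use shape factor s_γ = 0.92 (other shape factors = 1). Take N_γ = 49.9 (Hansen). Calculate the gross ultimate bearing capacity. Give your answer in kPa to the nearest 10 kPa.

q_ult ≈ 1370 kPa

tan37.3° = 0.7618, so N_q = e^(π×0.7618)·tan²(63.65°) = 10.949 × 4.076 = 44.63.
Effective surcharge at the founding depth q = γ·D_f = 16.3 × 1.16 = 18.908 kPa.
The water table coincides with the base, so in the self-weight term γ → γ' = 7.69 kN/m³.
q_ult = q·N_q + 0.5·γ·B·N_γ·s_γ
     = 18.908 × 44.628 + 0.5 × 7.69 × 3 × 49.9 × 0.92
     = 843.83 + 529.55 = 1373.4 kPa.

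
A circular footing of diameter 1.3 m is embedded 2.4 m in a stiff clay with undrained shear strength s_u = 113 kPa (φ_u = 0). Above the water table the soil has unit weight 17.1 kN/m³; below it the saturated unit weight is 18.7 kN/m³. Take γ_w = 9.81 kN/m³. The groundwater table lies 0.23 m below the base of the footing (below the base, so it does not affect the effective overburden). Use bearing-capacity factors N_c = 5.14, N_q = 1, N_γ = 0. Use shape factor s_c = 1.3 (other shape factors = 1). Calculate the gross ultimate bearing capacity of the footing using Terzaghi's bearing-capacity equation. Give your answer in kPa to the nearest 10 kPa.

q = γ·D_f = 17.1 × 2.4 = 41.04 kPa.
c·N_c·s_c = 113 × 5.14 × 1.3 = 755.07 kPa
q·N_q = 41.04 × 1 = 41.04 kPa
q_ult = 755.07 + 41.04 = 796.11 kPa.

q_ult ≈ 800 kPa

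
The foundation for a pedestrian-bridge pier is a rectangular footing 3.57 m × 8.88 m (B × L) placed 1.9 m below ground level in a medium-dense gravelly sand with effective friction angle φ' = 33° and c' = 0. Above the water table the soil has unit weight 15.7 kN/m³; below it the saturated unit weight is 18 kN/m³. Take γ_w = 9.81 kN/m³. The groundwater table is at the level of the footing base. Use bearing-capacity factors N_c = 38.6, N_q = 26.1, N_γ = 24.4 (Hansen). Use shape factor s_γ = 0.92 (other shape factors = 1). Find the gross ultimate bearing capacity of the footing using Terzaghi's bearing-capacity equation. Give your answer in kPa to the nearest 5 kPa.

Overburden at base level: q = 15.7 × 1.9 = 29.83 kPa.
Below the base the soil is submerged, so the ½γBN_γ term uses γ' = 18 − 9.81 = 8.19 kN/m³.
Surcharge term q·N_q = 29.83 × 26.1 = 778.56 kPa; self-weight term 0.5·γ·B·N_γ·s_γ = 0.5 × 8.19 × 3.57 × 24.4 × 0.92 = 328.17 kPa.
q_ult = 778.56 + 328.17 = 1106.7 kPa.

q_ult ≈ 1105 kPa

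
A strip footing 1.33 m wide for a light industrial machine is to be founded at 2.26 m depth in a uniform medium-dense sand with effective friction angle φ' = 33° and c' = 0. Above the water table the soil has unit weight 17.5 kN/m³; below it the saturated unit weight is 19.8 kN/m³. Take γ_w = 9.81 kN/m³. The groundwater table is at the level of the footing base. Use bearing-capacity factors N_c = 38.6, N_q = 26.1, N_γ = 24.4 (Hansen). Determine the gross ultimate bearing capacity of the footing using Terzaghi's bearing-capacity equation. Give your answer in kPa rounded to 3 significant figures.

q_ult ≈ 1190 kPa

q = γ·D_f = 17.5 × 2.26 = 39.55 kPa.
For the ½γBN_γ term take γ' = 19.8 − 9.81 = 9.99 kN/m³ (soil below base is submerged).
q·N_q = 39.55 × 26.1 = 1032.3 kPa
0.5·γ·B·N_γ = 0.5 × 9.99 × 1.33 × 24.4 = 162.1 kPa
q_ult = 1032.3 + 162.1 = 1194.4 kPa.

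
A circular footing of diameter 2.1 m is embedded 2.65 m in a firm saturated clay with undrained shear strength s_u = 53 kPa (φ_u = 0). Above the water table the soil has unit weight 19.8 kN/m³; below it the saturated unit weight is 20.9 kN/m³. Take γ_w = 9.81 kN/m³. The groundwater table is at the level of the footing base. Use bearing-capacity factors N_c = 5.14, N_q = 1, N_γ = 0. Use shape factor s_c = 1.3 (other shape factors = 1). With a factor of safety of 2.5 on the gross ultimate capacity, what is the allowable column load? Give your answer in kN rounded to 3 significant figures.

Effective surcharge at the founding depth q = γ·D_f = 19.8 × 2.65 = 52.47 kPa.
q_ult = c·N_c·s_c + q·N_q
     = 53 × 5.14 × 1.3 + 52.47 × 1
     = 354.15 + 52.47 = 406.62 kPa.
Gross allowable pressure q_all = 406.62 / 2.5 = 162.65 kPa.
Footing area = 3.4636 m², so allowable column load = 162.65 × 3.4636 = 563.34 kN.

P_all ≈ 563 kN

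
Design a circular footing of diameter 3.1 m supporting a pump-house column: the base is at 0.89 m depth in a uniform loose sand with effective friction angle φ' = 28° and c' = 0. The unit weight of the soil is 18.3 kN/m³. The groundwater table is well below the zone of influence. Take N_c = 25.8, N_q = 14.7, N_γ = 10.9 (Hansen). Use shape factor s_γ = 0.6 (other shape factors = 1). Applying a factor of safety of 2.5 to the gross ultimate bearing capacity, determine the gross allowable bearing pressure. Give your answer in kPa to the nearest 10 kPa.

q_all ≈ 170 kPa

Effective surcharge at the founding depth q = γ·D_f = 18.3 × 0.89 = 16.287 kPa.
q_ult = q·N_q + 0.5·γ·B·N_γ·s_γ
     = 16.287 × 14.7 + 0.5 × 18.3 × 3.1 × 10.9 × 0.6
     = 239.42 + 185.51 = 424.93 kPa.
q_all = q_ult / FS = 424.93 / 2.5 = 169.97 kPa.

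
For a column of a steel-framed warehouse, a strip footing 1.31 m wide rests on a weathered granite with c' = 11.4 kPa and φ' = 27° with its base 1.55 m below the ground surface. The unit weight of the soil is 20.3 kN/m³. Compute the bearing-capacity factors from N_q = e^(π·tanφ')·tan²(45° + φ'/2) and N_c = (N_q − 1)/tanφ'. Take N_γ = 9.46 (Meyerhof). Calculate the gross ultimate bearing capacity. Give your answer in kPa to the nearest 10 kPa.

tan27° = 0.5095, so N_q = e^(π×0.5095)·tan²(58.5°) = 4.957 × 2.663 = 13.2.
N_c = (13.2 − 1)/tan27° = 23.94.
q = γ·D_f = 20.3 × 1.55 = 31.465 kPa.
c·N_c = 11.4 × 23.942 = 272.94 kPa
q·N_q = 31.465 × 13.199 = 415.31 kPa
0.5·γ·B·N_γ = 0.5 × 20.3 × 1.31 × 9.46 = 125.78 kPa
q_ult = 272.94 + 415.31 + 125.78 = 814.04 kPa.

q_ult ≈ 810 kPa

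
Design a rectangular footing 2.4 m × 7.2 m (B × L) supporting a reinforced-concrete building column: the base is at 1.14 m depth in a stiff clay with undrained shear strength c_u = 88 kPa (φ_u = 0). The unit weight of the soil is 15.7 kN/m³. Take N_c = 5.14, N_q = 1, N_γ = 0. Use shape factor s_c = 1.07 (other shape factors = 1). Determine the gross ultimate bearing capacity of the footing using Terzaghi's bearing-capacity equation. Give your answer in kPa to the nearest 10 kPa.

Effective surcharge at the founding depth q = γ·D_f = 15.7 × 1.14 = 17.898 kPa.
q_ult = c·N_c·s_c + q·N_q
     = 88 × 5.14 × 1.07 + 17.898 × 1
     = 483.98 + 17.898 = 501.88 kPa.

q_ult ≈ 500 kPa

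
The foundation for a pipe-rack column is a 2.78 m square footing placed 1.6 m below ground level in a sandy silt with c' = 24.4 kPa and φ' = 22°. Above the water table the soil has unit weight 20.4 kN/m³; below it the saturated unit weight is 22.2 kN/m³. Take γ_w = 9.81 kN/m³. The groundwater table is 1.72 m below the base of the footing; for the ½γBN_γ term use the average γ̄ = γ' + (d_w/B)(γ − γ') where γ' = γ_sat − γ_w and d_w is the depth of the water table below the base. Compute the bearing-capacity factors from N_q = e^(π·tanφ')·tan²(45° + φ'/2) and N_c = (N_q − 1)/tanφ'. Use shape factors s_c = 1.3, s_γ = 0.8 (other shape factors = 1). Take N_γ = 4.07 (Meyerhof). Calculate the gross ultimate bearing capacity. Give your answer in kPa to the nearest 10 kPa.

tan22° = 0.404, so N_q = e^(π×0.404)·tan²(56°) = 3.558 × 2.198 = 7.82.
N_c = (7.82 − 1)/tan22° = 16.88.
Overburden at base level: q = 20.4 × 1.6 = 32.64 kPa.
The water table is 1.72 m below the base (< B = 2.78 m), so the ½γBN_γ term uses γ̄ = γ' + (d_w/B)(γ − γ') = 12.39 + (1.72/2.78)(20.4 − 12.39) = 17.346 kN/m³.
Cohesion term c·N_c·s_c = 24.4 × 16.883 × 1.3 = 535.52 kPa; surcharge term q·N_q = 32.64 × 7.8211 = 255.28 kPa; self-weight term 0.5·γ·B·N_γ·s_γ = 0.5 × 17.346 × 2.78 × 4.07 × 0.8 = 78.504 kPa.
q_ult = 535.52 + 255.28 + 78.504 = 869.31 kPa.

q_ult ≈ 870 kPa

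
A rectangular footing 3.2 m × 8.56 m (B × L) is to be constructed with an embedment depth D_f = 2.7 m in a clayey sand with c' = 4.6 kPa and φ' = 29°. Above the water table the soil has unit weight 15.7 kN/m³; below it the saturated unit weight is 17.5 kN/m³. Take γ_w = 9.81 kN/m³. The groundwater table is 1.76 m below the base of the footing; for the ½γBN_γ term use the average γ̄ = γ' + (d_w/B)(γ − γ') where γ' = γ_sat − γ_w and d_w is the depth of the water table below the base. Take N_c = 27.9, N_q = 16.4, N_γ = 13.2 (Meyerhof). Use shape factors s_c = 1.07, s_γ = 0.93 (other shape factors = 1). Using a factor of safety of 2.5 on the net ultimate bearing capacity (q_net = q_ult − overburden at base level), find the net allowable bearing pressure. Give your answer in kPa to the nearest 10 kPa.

q = γ·D_f = 15.7 × 2.7 = 42.39 kPa.
γ' = 7.69 kN/m³; averaging over the depth B below the base, γ̄ = γ' + (d_w/B)(γ − γ') = 12.095 kN/m³.
c·N_c·s_c = 4.6 × 27.9 × 1.07 = 137.32 kPa
q·N_q = 42.39 × 16.4 = 695.2 kPa
0.5·γ·B·N_γ·s_γ = 0.5 × 12.095 × 3.2 × 13.2 × 0.93 = 237.57 kPa
q_ult = 137.32 + 695.2 + 237.57 = 1070.1 kPa.
q_net = 1070.1 − 42.39 = 1027.7 kPa.
q_all(net) = 1027.7 / 2.5 = 411.08 kPa.

q_all(net) ≈ 410 kPa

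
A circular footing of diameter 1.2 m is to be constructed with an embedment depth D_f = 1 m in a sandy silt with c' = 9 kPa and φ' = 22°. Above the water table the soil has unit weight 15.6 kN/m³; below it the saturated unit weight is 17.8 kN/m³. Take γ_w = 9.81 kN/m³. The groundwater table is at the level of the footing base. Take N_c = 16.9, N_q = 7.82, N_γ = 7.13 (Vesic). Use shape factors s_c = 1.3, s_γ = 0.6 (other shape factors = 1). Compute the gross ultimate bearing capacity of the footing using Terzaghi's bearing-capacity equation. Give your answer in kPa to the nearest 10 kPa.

q = γ·D_f = 15.6 × 1 = 15.6 kPa.
For the ½γBN_γ term take γ' = 17.8 − 9.81 = 7.99 kN/m³ (soil below base is submerged).
c·N_c·s_c = 9 × 16.9 × 1.3 = 197.73 kPa
q·N_q = 15.6 × 7.82 = 121.99 kPa
0.5·γ·B·N_γ·s_γ = 0.5 × 7.99 × 1.2 × 7.13 × 0.6 = 20.509 kPa
q_ult = 197.73 + 121.99 + 20.509 = 340.23 kPa.

q_ult ≈ 340 kPa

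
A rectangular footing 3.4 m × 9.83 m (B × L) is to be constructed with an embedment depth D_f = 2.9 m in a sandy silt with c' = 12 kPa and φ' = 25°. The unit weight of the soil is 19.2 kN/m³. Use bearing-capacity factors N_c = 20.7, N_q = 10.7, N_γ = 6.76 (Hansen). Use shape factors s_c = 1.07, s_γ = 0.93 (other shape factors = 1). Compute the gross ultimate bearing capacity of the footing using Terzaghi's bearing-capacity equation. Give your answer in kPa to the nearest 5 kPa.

q = γ·D_f = 19.2 × 2.9 = 55.68 kPa.
c·N_c·s_c = 12 × 20.7 × 1.07 = 265.79 kPa
q·N_q = 55.68 × 10.7 = 595.78 kPa
0.5·γ·B·N_γ·s_γ = 0.5 × 19.2 × 3.4 × 6.76 × 0.93 = 205.2 kPa
q_ult = 265.79 + 595.78 + 205.2 = 1066.8 kPa.

q_ult ≈ 1065 kPa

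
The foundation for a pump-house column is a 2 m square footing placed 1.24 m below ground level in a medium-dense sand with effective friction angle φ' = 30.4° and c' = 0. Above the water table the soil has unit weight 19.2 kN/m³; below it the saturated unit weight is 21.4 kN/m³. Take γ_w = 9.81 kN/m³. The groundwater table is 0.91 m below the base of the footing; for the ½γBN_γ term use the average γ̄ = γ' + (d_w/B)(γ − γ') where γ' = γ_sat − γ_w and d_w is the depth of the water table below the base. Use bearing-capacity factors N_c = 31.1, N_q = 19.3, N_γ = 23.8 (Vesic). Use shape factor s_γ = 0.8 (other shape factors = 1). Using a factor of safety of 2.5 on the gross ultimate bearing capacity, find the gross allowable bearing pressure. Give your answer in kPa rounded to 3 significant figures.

q_all ≈ 298 kPa

q = γ·D_f = 19.2 × 1.24 = 23.808 kPa.
γ' = 11.59 kN/m³; averaging over the depth B below the base, γ̄ = γ' + (d_w/B)(γ − γ') = 15.053 kN/m³.
q·N_q = 23.808 × 19.3 = 459.49 kPa
0.5·γ·B·N_γ·s_γ = 0.5 × 15.053 × 2 × 23.8 × 0.8 = 286.6 kPa
q_ult = 459.49 + 286.6 = 746.09 kPa.
q_all = 746.09 / 2.5 = 298.44 kPa.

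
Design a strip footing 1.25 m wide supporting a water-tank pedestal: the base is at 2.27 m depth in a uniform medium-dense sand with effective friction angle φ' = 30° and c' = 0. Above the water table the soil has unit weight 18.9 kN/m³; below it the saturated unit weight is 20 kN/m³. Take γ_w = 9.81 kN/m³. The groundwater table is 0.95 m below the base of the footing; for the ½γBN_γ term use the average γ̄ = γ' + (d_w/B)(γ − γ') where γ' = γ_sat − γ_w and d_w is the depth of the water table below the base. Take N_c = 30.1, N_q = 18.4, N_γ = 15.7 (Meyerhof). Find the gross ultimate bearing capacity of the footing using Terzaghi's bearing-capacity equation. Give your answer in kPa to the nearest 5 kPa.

q_ult ≈ 955 kPa

q = γ·D_f = 18.9 × 2.27 = 42.903 kPa.
γ' = 10.19 kN/m³; averaging over the depth B below the base, γ̄ = γ' + (d_w/B)(γ − γ') = 16.81 kN/m³.
q·N_q = 42.903 × 18.4 = 789.42 kPa
0.5·γ·B·N_γ = 0.5 × 16.81 × 1.25 × 15.7 = 164.94 kPa
q_ult = 789.42 + 164.94 = 954.36 kPa.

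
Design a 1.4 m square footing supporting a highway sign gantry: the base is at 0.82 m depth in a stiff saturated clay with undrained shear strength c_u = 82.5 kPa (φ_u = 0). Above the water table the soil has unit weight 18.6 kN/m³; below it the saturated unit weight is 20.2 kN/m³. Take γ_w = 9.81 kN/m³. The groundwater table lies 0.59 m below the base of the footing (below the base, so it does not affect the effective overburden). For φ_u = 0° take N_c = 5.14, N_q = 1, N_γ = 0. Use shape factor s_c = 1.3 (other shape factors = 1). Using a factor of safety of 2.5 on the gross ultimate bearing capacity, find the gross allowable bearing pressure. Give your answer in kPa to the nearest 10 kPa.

q_all ≈ 230 kPa

q = γ·D_f = 18.6 × 0.82 = 15.252 kPa.
c·N_c·s_c = 82.5 × 5.14 × 1.3 = 551.26 kPa
q·N_q = 15.252 × 1 = 15.252 kPa
q_ult = 551.26 + 15.252 = 566.52 kPa.
q_all = 566.52 / 2.5 = 226.61 kPa.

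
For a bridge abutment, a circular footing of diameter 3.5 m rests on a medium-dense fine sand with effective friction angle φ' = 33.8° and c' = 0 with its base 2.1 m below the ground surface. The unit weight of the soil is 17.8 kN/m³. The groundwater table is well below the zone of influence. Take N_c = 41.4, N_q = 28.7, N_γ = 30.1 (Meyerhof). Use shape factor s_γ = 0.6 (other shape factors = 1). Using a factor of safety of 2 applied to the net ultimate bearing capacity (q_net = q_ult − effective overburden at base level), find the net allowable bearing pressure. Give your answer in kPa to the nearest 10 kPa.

Overburden at base level: q = 17.8 × 2.1 = 37.38 kPa.
Surcharge term q·N_q = 37.38 × 28.7 = 1072.8 kPa; self-weight term 0.5·γ·B·N_γ·s_γ = 0.5 × 17.8 × 3.5 × 30.1 × 0.6 = 562.57 kPa.
q_ult = 1072.8 + 562.57 = 1635.4 kPa.
Net ultimate: q_net = 1635.4 − 37.38 = 1598 kPa.
q_all(net) = 1598 / 2 = 799 kPa.

q_all(net) ≈ 800 kPa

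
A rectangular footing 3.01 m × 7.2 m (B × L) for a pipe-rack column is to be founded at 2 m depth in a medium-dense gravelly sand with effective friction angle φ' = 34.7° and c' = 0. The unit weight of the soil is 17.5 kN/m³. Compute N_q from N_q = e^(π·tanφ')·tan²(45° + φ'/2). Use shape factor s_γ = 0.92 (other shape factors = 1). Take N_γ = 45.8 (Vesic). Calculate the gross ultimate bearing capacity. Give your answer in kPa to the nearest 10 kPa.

tan34.7° = 0.6924, so N_q = e^(π×0.6924)·tan²(62.35°) = 8.805 × 3.643 = 32.08.
Effective surcharge at the founding depth q = γ·D_f = 17.5 × 2 = 35 kPa.
q_ult = q·N_q + 0.5·γ·B·N_γ·s_γ
     = 35 × 32.081 + 0.5 × 17.5 × 3.01 × 45.8 × 0.92
     = 1122.8 + 1109.8 = 2232.6 kPa.

q_ult ≈ 2230 kPa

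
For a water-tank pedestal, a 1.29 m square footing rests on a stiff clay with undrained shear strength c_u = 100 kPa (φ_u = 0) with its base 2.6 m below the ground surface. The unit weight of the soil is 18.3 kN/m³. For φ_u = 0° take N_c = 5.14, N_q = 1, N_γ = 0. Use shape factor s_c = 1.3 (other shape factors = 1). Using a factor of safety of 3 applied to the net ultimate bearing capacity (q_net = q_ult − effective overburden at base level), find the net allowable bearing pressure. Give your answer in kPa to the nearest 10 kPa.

Overburden at base level: q = 18.3 × 2.6 = 47.58 kPa.
Cohesion term c·N_c·s_c = 100 × 5.14 × 1.3 = 668.2 kPa; surcharge term q·N_q = 47.58 × 1 = 47.58 kPa.
q_ult = 668.2 + 47.58 = 715.78 kPa.
Net ultimate: q_net = 715.78 − 47.58 = 668.2 kPa.
q_all(net) = 668.2 / 3 = 222.73 kPa.

q_all(net) ≈ 220 kPa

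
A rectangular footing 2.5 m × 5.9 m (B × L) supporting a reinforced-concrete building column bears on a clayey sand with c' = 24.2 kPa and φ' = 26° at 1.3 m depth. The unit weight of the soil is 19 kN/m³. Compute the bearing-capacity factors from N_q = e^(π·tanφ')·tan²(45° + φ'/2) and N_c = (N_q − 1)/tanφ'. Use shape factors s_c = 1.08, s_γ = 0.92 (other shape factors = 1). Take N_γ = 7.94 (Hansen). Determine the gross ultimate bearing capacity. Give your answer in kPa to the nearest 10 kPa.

q_ult ≈ 1050 kPa

tan26° = 0.4877, so N_q = e^(π×0.4877)·tan²(58°) = 4.629 × 2.561 = 11.85.
N_c = (11.85 − 1)/tan26° = 22.25.
Effective surcharge at the founding depth q = γ·D_f = 19 × 1.3 = 24.7 kPa.
q_ult = c·N_c·s_c + q·N_q + 0.5·γ·B·N_γ·s_γ
     = 24.2 × 22.254 × 1.08 + 24.7 × 11.854 + 0.5 × 19 × 2.5 × 7.94 × 0.92
     = 581.64 + 292.8 + 173.49 = 1047.9 kPa.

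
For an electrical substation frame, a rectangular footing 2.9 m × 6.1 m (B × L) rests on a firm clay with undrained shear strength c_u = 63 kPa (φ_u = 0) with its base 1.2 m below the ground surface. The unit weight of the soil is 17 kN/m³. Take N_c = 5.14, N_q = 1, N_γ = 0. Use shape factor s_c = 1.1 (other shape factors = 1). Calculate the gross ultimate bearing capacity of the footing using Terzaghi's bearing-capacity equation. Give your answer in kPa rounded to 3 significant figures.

q_ult ≈ 377 kPa

q = γ·D_f = 17 × 1.2 = 20.4 kPa.
c·N_c·s_c = 63 × 5.14 × 1.1 = 356.2 kPa
q·N_q = 20.4 × 1 = 20.4 kPa
q_ult = 356.2 + 20.4 = 376.6 kPa.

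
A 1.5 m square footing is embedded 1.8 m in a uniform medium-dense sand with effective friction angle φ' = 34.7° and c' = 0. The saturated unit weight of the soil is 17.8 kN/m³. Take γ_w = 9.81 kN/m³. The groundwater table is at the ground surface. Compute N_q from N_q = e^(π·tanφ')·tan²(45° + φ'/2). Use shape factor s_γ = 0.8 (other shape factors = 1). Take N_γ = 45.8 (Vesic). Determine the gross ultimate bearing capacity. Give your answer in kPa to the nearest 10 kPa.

q_ult ≈ 680 kPa

tan34.7° = 0.6924, so N_q = e^(π×0.6924)·tan²(62.35°) = 8.805 × 3.643 = 32.08.
With the water table at the surface the whole profile is submerged: γ' = 17.8 − 9.81 = 7.99 kN/m³, so q = γ'·D_f = 14.382 kPa; the same γ' applies in the ½γBN_γ term.
q_ult = q·N_q + 0.5·γ·B·N_γ·s_γ
     = 14.382 × 32.081 + 0.5 × 7.99 × 1.5 × 45.8 × 0.8
     = 461.38 + 219.57 = 680.95 kPa.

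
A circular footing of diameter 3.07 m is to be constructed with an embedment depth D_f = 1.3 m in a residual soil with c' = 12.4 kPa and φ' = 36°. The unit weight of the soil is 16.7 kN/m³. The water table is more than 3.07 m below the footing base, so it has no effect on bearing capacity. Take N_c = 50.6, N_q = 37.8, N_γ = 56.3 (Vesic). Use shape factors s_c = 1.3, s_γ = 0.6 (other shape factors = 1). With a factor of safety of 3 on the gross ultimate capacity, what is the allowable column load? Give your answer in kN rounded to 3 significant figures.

Effective surcharge at the founding depth q = γ·D_f = 16.7 × 1.3 = 21.71 kPa.
q_ult = c·N_c·s_c + q·N_q + 0.5·γ·B·N_γ·s_γ
     = 12.4 × 50.6 × 1.3 + 21.71 × 37.8 + 0.5 × 16.7 × 3.07 × 56.3 × 0.6
     = 815.67 + 820.64 + 865.93 = 2502.2 kPa.
Gross allowable pressure q_all = 2502.2 / 3 = 834.08 kPa.
Footing area = 7.4023 m², so allowable column load = 834.08 × 7.4023 = 6174.1 kN.

P_all ≈ 6170 kN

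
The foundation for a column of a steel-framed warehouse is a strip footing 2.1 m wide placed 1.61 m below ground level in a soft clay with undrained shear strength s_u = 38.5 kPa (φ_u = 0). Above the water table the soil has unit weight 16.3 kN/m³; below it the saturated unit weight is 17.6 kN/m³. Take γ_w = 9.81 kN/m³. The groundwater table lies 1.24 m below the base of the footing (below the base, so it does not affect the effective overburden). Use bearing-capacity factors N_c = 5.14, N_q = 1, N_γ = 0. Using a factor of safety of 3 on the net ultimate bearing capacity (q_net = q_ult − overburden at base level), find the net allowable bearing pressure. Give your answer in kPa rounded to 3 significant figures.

q_all(net) ≈ 66 kPa

Effective surcharge at the founding depth q = γ·D_f = 16.3 × 1.61 = 26.243 kPa.
q_ult = c·N_c + q·N_q
     = 38.5 × 5.14 + 26.243 × 1
     = 197.89 + 26.243 = 224.13 kPa.
q_net = 224.13 − 26.243 = 197.89 kPa.
q_all(net) = 197.89 / 3 = 65.963 kPa.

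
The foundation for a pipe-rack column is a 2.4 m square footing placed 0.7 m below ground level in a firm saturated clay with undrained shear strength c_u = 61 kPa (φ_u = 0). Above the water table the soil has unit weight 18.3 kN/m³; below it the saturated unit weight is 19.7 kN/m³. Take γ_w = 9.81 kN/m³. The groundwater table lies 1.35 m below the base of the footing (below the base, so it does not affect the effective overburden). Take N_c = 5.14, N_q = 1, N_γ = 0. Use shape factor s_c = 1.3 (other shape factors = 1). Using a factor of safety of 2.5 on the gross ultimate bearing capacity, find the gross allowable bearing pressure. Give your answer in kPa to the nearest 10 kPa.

q_all ≈ 170 kPa

Effective surcharge at the founding depth q = γ·D_f = 18.3 × 0.7 = 12.81 kPa.
q_ult = c·N_c·s_c + q·N_q
     = 61 × 5.14 × 1.3 + 12.81 × 1
     = 407.6 + 12.81 = 420.41 kPa.
q_all = 420.41 / 2.5 = 168.16 kPa.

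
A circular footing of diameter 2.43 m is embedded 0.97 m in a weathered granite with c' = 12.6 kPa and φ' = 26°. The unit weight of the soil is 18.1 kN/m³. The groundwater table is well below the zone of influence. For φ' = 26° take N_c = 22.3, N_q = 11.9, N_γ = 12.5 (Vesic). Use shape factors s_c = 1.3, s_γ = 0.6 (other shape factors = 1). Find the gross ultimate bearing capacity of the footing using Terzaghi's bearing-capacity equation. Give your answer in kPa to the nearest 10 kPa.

Effective surcharge at the founding depth q = γ·D_f = 18.1 × 0.97 = 17.557 kPa.
q_ult = c·N_c·s_c + q·N_q + 0.5·γ·B·N_γ·s_γ
     = 12.6 × 22.3 × 1.3 + 17.557 × 11.9 + 0.5 × 18.1 × 2.43 × 12.5 × 0.6
     = 365.27 + 208.93 + 164.94 = 739.14 kPa.

q_ult ≈ 740 kPa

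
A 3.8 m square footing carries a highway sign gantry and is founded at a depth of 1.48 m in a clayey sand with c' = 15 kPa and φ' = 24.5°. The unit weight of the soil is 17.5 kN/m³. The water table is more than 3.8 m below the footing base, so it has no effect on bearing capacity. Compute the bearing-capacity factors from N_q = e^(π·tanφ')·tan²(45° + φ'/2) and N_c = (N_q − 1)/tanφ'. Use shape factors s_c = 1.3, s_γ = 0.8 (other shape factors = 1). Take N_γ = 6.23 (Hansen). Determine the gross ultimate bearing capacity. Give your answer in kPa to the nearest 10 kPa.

q_ult ≈ 820 kPa

tan24.5° = 0.4557, so N_q = e^(π×0.4557)·tan²(57.25°) = 4.186 × 2.417 = 10.12.
N_c = (10.12 − 1)/tan24.5° = 20.01.
q = γ·D_f = 17.5 × 1.48 = 25.9 kPa.
c·N_c·s_c = 15 × 20.006 × 1.3 = 390.11 kPa
q·N_q = 25.9 × 10.117 = 262.04 kPa
0.5·γ·B·N_γ·s_γ = 0.5 × 17.5 × 3.8 × 6.23 × 0.8 = 165.72 kPa
q_ult = 390.11 + 262.04 + 165.72 = 817.87 kPa.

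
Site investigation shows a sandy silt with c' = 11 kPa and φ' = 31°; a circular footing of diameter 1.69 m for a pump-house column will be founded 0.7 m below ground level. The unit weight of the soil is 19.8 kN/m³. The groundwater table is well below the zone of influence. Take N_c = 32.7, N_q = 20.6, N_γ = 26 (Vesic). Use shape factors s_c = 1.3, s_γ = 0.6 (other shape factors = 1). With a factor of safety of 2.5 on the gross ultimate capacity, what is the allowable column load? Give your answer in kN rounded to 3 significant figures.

q = γ·D_f = 19.8 × 0.7 = 13.86 kPa.
c·N_c·s_c = 11 × 32.7 × 1.3 = 467.61 kPa
q·N_q = 13.86 × 20.6 = 285.52 kPa
0.5·γ·B·N_γ·s_γ = 0.5 × 19.8 × 1.69 × 26 × 0.6 = 261 kPa
q_ult = 467.61 + 285.52 + 261 = 1014.1 kPa.
Gross allowable pressure q_all = 1014.1 / 2.5 = 405.65 kPa.
Footing area = 2.2432 m², so allowable column load = 405.65 × 2.2432 = 909.96 kN.

P_all ≈ 910 kN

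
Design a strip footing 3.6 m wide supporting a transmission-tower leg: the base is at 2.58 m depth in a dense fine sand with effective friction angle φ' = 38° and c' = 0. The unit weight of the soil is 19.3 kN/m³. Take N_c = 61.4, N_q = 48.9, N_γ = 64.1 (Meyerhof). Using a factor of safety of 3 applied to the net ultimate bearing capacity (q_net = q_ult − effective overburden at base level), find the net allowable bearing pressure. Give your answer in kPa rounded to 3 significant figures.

Effective surcharge at the founding depth q = γ·D_f = 19.3 × 2.58 = 49.794 kPa.
q_ult = q·N_q + 0.5·γ·B·N_γ
     = 49.794 × 48.9 + 0.5 × 19.3 × 3.6 × 64.1
     = 2434.9 + 2226.8 = 4661.8 kPa.
Net ultimate: q_net = 4661.8 − 49.794 = 4612 kPa.
q_all(net) = 4612 / 3 = 1537.3 kPa.

q_all(net) ≈ 1540 kPa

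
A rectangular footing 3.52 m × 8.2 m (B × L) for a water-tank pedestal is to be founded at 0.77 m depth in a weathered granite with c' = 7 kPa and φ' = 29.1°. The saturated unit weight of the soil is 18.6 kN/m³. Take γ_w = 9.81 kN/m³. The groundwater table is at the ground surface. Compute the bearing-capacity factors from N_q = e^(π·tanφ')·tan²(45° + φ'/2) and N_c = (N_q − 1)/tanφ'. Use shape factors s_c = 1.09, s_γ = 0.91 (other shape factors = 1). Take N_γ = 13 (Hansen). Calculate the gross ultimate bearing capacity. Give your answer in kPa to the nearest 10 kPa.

q_ult ≈ 510 kPa

tan29.1° = 0.5566, so N_q = e^(π×0.5566)·tan²(59.55°) = 5.746 × 2.894 = 16.63.
N_c = (16.63 − 1)/tan29.1° = 28.08.
γ' = 18.6 − 9.81 = 8.79 kN/m³ (submerged throughout). q = 8.79 × 0.77 = 6.7683 kPa; the same γ' applies in the ½γBN_γ term.
c·N_c·s_c = 7 × 28.078 × 1.09 = 214.23 kPa
q·N_q = 6.7683 × 16.628 = 112.54 kPa
0.5·γ·B·N_γ·s_γ = 0.5 × 8.79 × 3.52 × 13 × 0.91 = 183.01 kPa
q_ult = 214.23 + 112.54 + 183.01 = 509.79 kPa.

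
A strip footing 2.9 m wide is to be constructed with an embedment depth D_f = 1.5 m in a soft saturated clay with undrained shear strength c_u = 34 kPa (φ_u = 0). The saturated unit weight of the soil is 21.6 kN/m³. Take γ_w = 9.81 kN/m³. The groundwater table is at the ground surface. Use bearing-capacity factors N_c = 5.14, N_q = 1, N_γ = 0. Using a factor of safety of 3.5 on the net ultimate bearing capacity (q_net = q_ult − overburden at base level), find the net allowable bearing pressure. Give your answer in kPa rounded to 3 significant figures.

With the water table at the surface the whole profile is submerged: γ' = 21.6 − 9.81 = 11.79 kN/m³, so q = γ'·D_f = 17.685 kPa.
q_ult = c·N_c + q·N_q
     = 34 × 5.14 + 17.685 × 1
     = 174.76 + 17.685 = 192.44 kPa.
q_net = 192.44 − 17.685 = 174.76 kPa.
q_all(net) = 174.76 / 3.5 = 49.931 kPa.

q_all(net) ≈ 49.9 kPa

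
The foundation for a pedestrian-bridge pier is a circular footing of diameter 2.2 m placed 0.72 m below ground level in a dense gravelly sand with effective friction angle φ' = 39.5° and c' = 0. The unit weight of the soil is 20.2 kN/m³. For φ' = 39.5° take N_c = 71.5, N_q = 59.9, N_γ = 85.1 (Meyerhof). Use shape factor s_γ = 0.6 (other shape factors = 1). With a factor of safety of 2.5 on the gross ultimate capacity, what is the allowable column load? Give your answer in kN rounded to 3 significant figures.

Overburden at base level: q = 20.2 × 0.72 = 14.544 kPa.
Surcharge term q·N_q = 14.544 × 59.9 = 871.19 kPa; self-weight term 0.5·γ·B·N_γ·s_γ = 0.5 × 20.2 × 2.2 × 85.1 × 0.6 = 1134.6 kPa.
q_ult = 871.19 + 1134.6 = 2005.7 kPa.
Gross allowable pressure q_all = 2005.7 / 2.5 = 802.3 kPa.
Footing area = 3.8013 m², so allowable column load = 802.3 × 3.8013 = 3049.8 kN.

P_all ≈ 3050 kN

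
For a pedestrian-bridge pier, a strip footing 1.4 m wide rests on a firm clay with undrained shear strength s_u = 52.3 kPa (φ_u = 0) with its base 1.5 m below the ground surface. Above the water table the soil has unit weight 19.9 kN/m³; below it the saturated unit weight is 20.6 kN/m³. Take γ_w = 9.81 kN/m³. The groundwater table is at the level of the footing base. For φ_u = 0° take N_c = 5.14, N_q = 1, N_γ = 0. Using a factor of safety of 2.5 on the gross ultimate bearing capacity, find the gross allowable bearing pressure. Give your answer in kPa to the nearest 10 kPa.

q_all ≈ 120 kPa

q = γ·D_f = 19.9 × 1.5 = 29.85 kPa.
c·N_c = 52.3 × 5.14 = 268.82 kPa
q·N_q = 29.85 × 1 = 29.85 kPa
q_ult = 268.82 + 29.85 = 298.67 kPa.
q_all = 298.67 / 2.5 = 119.47 kPa.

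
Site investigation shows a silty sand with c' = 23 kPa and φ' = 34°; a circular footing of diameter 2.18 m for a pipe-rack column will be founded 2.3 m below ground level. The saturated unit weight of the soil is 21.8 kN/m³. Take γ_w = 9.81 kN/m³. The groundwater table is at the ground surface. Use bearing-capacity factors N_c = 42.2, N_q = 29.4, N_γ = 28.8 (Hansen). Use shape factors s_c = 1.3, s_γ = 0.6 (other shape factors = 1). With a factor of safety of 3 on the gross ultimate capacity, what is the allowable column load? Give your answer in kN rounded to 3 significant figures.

P_all ≈ 2860 kN

γ' = 21.8 − 9.81 = 11.99 kN/m³ (submerged throughout). q = 11.99 × 2.3 = 27.577 kPa; the same γ' applies in the ½γBN_γ term.
c·N_c·s_c = 23 × 42.2 × 1.3 = 1261.8 kPa
q·N_q = 27.577 × 29.4 = 810.76 kPa
0.5·γ·B·N_γ·s_γ = 0.5 × 11.99 × 2.18 × 28.8 × 0.6 = 225.83 kPa
q_ult = 1261.8 + 810.76 + 225.83 = 2298.4 kPa.
Gross allowable pressure q_all = 2298.4 / 3 = 766.13 kPa.
Footing area = 3.7325 m², so allowable column load = 766.13 × 3.7325 = 2859.6 kN.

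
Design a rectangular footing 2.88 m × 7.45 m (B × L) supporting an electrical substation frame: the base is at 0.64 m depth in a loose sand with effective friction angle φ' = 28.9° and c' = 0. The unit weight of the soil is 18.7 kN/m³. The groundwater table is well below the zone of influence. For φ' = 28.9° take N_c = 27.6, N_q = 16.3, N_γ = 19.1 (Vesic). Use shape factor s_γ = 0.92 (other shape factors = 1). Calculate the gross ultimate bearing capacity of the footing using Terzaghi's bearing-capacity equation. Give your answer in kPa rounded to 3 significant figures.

q_ult ≈ 668 kPa

Overburden at base level: q = 18.7 × 0.64 = 11.968 kPa.
Surcharge term q·N_q = 11.968 × 16.3 = 195.08 kPa; self-weight term 0.5·γ·B·N_γ·s_γ = 0.5 × 18.7 × 2.88 × 19.1 × 0.92 = 473.18 kPa.
q_ult = 195.08 + 473.18 = 668.26 kPa.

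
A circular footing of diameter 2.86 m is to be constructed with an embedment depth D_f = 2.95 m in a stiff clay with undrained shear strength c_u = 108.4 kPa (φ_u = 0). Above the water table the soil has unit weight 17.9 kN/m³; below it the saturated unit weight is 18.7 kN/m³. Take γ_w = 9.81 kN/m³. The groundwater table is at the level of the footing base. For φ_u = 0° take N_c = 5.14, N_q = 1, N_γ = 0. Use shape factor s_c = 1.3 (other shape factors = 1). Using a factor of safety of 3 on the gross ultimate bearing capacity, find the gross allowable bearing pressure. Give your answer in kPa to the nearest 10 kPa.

q_all ≈ 260 kPa

q = γ·D_f = 17.9 × 2.95 = 52.805 kPa.
c·N_c·s_c = 108.4 × 5.14 × 1.3 = 724.33 kPa
q·N_q = 52.805 × 1 = 52.805 kPa
q_ult = 724.33 + 52.805 = 777.13 kPa.
q_all = 777.13 / 3 = 259.04 kPa.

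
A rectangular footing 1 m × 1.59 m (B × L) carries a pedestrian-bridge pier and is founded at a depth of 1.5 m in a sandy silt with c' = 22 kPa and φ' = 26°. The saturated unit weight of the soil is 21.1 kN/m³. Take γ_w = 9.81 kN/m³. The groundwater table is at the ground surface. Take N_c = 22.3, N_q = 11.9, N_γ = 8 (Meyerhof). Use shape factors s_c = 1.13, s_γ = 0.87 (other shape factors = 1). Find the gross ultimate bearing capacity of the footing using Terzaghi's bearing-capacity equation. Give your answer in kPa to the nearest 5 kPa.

With the water table at the surface the whole profile is submerged: γ' = 21.1 − 9.81 = 11.29 kN/m³, so q = γ'·D_f = 16.935 kPa; the same γ' applies in the ½γBN_γ term.
q_ult = c·N_c·s_c + q·N_q + 0.5·γ·B·N_γ·s_γ
     = 22 × 22.3 × 1.13 + 16.935 × 11.9 + 0.5 × 11.29 × 1 × 8 × 0.87
     = 554.38 + 201.53 + 39.289 = 795.19 kPa.

q_ult ≈ 795 kPa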